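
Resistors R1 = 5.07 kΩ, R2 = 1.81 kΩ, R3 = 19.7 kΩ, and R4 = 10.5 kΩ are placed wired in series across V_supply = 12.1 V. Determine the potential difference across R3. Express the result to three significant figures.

V ≈ 6.43 V

ΣR = 5.07 + 1.81 + 19.7 + 10.5 = 37.08 kΩ.
Voltage divider: V = V_supply · (19.70 / 37.08) = 12.1 × 0.5313 = 6.429 V.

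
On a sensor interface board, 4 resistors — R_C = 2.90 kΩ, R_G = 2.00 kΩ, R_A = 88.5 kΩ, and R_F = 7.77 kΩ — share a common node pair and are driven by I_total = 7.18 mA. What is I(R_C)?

Conductances: ΣG = 1/2.90 + 1/2.00 + 1/88.5 + 1/7.77 = 0.9848 (1/kΩ).
Current divider: I(R_C) = I_total · G_k/ΣG = 7.18 × (0.3448/0.9848) = 7.18 × 0.3501 = 2.514 mA.

I ≈ 2.51 mA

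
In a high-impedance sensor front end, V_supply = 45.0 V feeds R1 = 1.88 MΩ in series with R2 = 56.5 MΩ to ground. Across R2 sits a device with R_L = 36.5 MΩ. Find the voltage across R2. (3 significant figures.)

The load sits in parallel with R2, giving an effective lower resistance R2' = R2·R_L/(R2+R_L) = 22.17 MΩ.
Voltage divider with the loaded lower leg: V_out = 45.0 × 22.17/(1.88 + 22.17) = 45.0 × 0.9218 = 41.48 V.
(Unloaded it would be 43.6 V; the load pulls it down.)

V_out ≈ 41.5 V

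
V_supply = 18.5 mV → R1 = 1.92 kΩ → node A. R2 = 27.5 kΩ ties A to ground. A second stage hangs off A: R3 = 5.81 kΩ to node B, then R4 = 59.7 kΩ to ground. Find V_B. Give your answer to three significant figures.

Node A sees R2 in parallel with the series input of stage 2, R3 + R4 = 65.51 kΩ.
R2 ‖ (R3+R4) = 19.37 kΩ.
So V_A = 18.5 × 0.9098 = 16.83 mV.
Then the unloaded second divider: V_B = V_A × R4/(R3+R4) = 16.83 × 0.9113 = 15.34 mV.

V_B ≈ 15.3 mV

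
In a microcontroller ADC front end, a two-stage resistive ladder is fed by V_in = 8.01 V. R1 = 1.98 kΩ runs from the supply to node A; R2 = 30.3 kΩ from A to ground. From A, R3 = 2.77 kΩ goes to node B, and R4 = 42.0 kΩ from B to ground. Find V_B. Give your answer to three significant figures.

V_B ≈ 6.77 V

Looking into the second stage from A: R3 + R4 = 44.77 kΩ appears in parallel with R2.
R2 ‖ (R3+R4) = 18.07 kΩ.
V_A = 8.01 × 18.07/(1.98 + 18.07) = 7.219 V.
V_B = V_A × 0.9381 = 6.772 V.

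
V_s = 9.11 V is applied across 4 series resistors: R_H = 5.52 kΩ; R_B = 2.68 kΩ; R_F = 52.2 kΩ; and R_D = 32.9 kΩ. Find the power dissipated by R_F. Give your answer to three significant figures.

Series current I = V_s/ΣR = 9.11/93.30 = 0.09764 mA.
P(R_F) = I²·R_F = (0.09764)² × 52.2 = 0.4977 mW.

P ≈ 0.498 mW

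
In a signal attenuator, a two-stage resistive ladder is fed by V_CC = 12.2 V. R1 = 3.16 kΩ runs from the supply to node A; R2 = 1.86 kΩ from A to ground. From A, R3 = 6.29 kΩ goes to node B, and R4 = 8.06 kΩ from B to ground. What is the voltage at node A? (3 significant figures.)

V_A ≈ 4.18 V

Node A sees R2 in parallel with the series input of stage 2, R3 + R4 = 14.35 kΩ.
R2 ‖ (R3+R4) = 1.647 kΩ.
V_A = 12.2 × 1.647/(3.16 + 1.647) = 4.179 V.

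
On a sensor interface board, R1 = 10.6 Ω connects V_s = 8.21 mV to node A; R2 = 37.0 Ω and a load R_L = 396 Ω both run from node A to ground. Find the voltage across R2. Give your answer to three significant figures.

V_out ≈ 6.25 mV

First combine the lower leg with the load: R2 ‖ R_L = 33.84 Ω.
Then V_out = V_s · R2'/(R1 + R2') = 8.21 × 33.84/44.44 = 6.252 mV.
(Unloaded it would be 6.38 mV; the load pulls it down.)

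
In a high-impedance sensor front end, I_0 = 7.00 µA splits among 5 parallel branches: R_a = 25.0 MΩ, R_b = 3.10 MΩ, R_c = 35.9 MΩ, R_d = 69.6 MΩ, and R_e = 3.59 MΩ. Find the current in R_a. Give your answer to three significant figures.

Total conductance ΣG = 1/25.0 + 1/3.10 + 1/35.9 + 1/69.6 + 1/3.59 = 0.6834 (units of 1/MΩ).
Current divider: I(R_a) = I_0 · G_k/ΣG = 7.00 × (0.04000/0.6834) = 7.00 × 0.05853 = 0.4097 µA.

I ≈ 0.410 µA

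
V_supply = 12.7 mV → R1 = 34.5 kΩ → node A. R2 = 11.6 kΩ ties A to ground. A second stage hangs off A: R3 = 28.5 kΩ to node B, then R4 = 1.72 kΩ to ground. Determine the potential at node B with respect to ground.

Looking into the second stage from A: R3 + R4 = 30.22 kΩ appears in parallel with R2.
R2 ‖ (R3+R4) = 8.382 kΩ.
V_A = 12.7 × 8.382/(34.5 + 8.382) = 2.483 mV.
V_B = V_A × 0.05692 = 0.1413 mV.

V_B ≈ 0.141 mV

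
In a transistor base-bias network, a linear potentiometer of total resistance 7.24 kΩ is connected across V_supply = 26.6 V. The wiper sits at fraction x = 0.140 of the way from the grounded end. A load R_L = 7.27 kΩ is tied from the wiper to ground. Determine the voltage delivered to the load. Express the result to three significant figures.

Split the track: R_lower = x·R_p = 1.014 kΩ, R_upper = (1−x)·R_p = 6.226 kΩ.
R_L loads the lower segment: effective lower R = 0.8896 kΩ.
V_out = 26.6 × 0.8896/(6.226 + 0.8896) = 3.325 V.

V_out ≈ 3.33 V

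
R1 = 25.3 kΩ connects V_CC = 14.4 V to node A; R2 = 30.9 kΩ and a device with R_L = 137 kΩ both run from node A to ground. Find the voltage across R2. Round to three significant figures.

First combine the lower leg with the load: R2 ‖ R_L = 25.21 kΩ.
Now apply the divider: V_out = 14.4 × 0.4991 = 7.188 V.
(Unloaded it would be 7.92 V; the load pulls it down.)

V_out ≈ 7.19 V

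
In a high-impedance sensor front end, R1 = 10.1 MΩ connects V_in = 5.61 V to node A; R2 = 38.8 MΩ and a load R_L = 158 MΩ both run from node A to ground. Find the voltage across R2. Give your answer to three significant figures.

V_out ≈ 4.24 V

First combine the lower leg with the load: R2 ‖ R_L = 31.15 MΩ.
Now apply the divider: V_out = 5.61 × 0.7552 = 4.236 V.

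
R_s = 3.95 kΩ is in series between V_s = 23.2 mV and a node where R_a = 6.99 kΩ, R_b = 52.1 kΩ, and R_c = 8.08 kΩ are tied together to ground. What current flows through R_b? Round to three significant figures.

Combine the parallel branches: R_p = (1/6.99 + 1/52.1 + 1/8.08)⁻¹ = 3.496 kΩ.
V_A = 23.2 × 3.496/7.446 = 10.89 mV.
I(R_b) = V_A / R_b = 10.89/52.1 = 0.2091 µA.
(Equivalently: I_total = 3.116 µA, then current-divider fraction G_k/ΣG = 0.06711.)

I ≈ 0.209 µA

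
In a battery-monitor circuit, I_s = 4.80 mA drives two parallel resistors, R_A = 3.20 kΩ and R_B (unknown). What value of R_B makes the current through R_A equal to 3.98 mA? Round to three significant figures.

R_B ≈ 15.5 kΩ

The fraction through R_A equals R_B/(R_A+R_B).
3.98/4.80 = R_B/(R_A + R_B) → R_B = R_A · (0.8292)/(1 − 0.8292) = 3.20 × 4.854 = 15.53 kΩ.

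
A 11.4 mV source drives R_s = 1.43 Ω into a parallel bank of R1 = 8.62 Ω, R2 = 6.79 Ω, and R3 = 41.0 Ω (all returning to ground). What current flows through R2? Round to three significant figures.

I ≈ 1.19 mA

Combine the parallel branches: R_p = (1/8.62 + 1/6.79 + 1/41.0)⁻¹ = 3.476 Ω.
Node voltage V_A = V_supply · R_p/(R_s + R_p) = 11.4 × 0.7085 = 8.077 mV.
Branch current I = V_A/R2 = 8.077/6.79 = 1.190 mA.
(Check via current divider: I_total = 2.324 mA; share G_k/ΣG = 0.5120 → same result.)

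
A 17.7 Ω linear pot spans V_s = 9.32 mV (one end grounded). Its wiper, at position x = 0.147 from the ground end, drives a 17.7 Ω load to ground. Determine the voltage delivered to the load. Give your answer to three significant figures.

The pot divides into 15.10 Ω above the wiper and 2.602 Ω below.
(x·R_p) ‖ R_L = 2.268 Ω.
Loaded-divider output: V_out = 9.32 × 0.1306 = 1.217 mV.

V_out ≈ 1.22 mV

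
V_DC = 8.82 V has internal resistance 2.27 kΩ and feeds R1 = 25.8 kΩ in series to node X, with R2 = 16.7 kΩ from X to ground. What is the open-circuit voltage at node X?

R1' = 2.27 + 25.8 = 28.07 kΩ (source resistance + R1).
With X open, the divider is unloaded: V_th = 8.82 × 16.7/44.77 = 3.290 V.

V_th ≈ 3.29 V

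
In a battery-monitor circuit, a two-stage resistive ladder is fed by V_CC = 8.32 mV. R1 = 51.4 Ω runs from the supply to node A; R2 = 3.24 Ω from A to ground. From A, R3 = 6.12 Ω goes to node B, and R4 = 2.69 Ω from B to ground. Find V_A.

Looking into the second stage from A: R3 + R4 = 8.810 Ω appears in parallel with R2.
Effective lower resistance at A: R2 ‖ 8.810 = 2.369 Ω.
First divider: V_A = V_CC · 2.369/(51.4 + 2.369) = 0.3665 mV.

V_A ≈ 0.367 mV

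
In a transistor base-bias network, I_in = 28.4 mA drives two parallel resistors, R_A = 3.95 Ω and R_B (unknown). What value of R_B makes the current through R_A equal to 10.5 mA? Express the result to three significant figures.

Two-branch current divider: I_A = I_in · R_B/(R_A + R_B).
With f = 0.3697, R_B = R_A · f/(1−f) = 3.95 × 0.5866 = 2.317 Ω.

R_B ≈ 2.32 Ω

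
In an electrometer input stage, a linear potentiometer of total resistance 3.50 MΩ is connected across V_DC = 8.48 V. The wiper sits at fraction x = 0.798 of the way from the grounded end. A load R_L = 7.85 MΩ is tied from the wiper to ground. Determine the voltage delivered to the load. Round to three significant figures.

V_out ≈ 6.31 V

Split the track: R_lower = x·R_p = 2.793 MΩ, R_upper = (1−x)·R_p = 0.7070 MΩ.
Lower segment in parallel with the load: 2.793 ‖ 7.85 = 2.060 MΩ.
Then V_out = V_DC · 2.060/(0.7070 + 2.060) = 6.313 V.
(Unloaded: V_out = x·V_DC = 6.77 V.)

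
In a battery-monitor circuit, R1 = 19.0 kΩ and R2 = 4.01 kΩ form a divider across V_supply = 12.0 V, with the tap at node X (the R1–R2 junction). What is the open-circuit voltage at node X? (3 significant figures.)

V_th ≈ 2.09 V

With X open, the divider is unloaded: V_th = 12.0 × 4.01/23.01 = 2.091 V.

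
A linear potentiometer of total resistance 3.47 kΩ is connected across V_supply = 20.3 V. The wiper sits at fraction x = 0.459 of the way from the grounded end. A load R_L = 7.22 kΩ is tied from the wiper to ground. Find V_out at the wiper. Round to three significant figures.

V_out ≈ 8.32 V

The pot divides into 1.877 kΩ above the wiper and 1.593 kΩ below.
Lower segment in parallel with the load: 1.593 ‖ 7.22 = 1.305 kΩ.
V_out = 20.3 × 1.305/(1.877 + 1.305) = 8.324 V.
(Unloaded: V_out = x·V_supply = 9.32 V.)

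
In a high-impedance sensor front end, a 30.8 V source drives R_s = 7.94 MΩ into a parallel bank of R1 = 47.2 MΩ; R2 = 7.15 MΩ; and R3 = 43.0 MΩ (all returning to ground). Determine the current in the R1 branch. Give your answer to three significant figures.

Equivalent of the parallel group: R_p = 5.426 MΩ.
V_A by voltage divider: V_A = 30.8 × 5.426/(7.94 + 5.426) = 12.50 V.
Branch current I = V_A/R1 = 12.50/47.2 = 0.2649 µA.

I ≈ 0.265 µA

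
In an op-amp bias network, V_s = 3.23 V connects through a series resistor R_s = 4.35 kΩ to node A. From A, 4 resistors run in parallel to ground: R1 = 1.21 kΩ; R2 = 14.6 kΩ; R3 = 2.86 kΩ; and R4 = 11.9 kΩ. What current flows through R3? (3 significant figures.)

Parallel bank: R_p = 1/(1/1.21 + 1/14.6 + 1/2.86 + 1/11.9) = 0.7527 kΩ.
V_A = 3.23 × 0.7527/5.103 = 0.4764 V.
I(R3) = V_A / R3 = 0.4764/2.86 = 0.1666 mA.
(Check via current divider: I_total = 0.6330 mA; share G_k/ΣG = 0.2632 → same result.)

I ≈ 0.167 mA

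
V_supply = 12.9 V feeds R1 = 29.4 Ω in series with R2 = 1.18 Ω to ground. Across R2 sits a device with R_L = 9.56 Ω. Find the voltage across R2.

The load sits in parallel with R2, giving an effective lower resistance R2' = R2·R_L/(R2+R_L) = 1.050 Ω.
Then V_out = V_supply · R2'/(R1 + R2') = 12.9 × 1.050/30.45 = 0.4450 V.

V_out ≈ 0.445 V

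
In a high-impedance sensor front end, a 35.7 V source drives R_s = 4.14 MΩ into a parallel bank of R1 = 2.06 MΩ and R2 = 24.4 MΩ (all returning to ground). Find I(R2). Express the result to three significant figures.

I ≈ 0.460 µA

Parallel bank: R_p = 1/(1/2.06 + 1/24.4) = 1.900 MΩ.
V_A by voltage divider: V_A = 35.7 × 1.900/(4.14 + 1.900) = 11.23 V.
I(R2) = V_A / R2 = 11.23/24.4 = 0.4602 µA.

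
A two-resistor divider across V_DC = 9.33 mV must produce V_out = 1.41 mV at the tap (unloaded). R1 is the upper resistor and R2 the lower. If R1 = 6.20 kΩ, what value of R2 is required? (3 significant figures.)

V_out/V_DC = R2/(R1+R2) = 0.1511.
R2 = R1 · 0.1511/(1 − 0.1511) = 1.104 kΩ.

R2 ≈ 1.10 kΩ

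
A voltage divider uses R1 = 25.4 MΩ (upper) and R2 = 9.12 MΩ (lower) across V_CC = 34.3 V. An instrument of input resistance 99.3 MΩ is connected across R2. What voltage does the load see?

V_out ≈ 8.49 V

First combine the lower leg with the load: R2 ‖ R_L = 8.353 MΩ.
Now apply the divider: V_out = 34.3 × 0.2475 = 8.488 V.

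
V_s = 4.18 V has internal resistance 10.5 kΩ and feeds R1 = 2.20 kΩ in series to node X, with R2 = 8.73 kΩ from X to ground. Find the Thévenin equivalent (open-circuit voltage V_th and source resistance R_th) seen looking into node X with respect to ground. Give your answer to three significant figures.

R1' = 10.5 + 2.20 = 12.70 kΩ (source resistance + R1).
With X open, the divider is unloaded: V_th = 4.18 × 8.73/21.43 = 1.703 V.
Zeroing V_s shorts the top of R1' to ground, so R_th = R1' ‖ R2 = 5.174 kΩ.

V_th ≈ 1.70 V, R_th ≈ 5.17 kΩ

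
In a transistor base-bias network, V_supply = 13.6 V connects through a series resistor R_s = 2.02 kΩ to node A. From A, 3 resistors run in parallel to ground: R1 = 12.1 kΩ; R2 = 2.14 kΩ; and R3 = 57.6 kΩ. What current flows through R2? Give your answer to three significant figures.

I ≈ 2.96 mA

Equivalent of the parallel group: R_p = 1.763 kΩ.
V_A by voltage divider: V_A = 13.6 × 1.763/(2.02 + 1.763) = 6.338 V.
I(R2) = V_A / R2 = 6.338/2.14 = 2.961 mA.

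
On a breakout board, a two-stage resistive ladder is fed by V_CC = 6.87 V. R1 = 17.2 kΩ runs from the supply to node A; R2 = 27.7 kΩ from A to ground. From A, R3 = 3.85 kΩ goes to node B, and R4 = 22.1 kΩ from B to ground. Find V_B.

Node A sees R2 in parallel with the series input of stage 2, R3 + R4 = 25.95 kΩ.
R2 ‖ (R3+R4) = 13.40 kΩ.
First divider: V_A = V_CC · 13.40/(17.2 + 13.40) = 3.008 V.
Then the unloaded second divider: V_B = V_A × R4/(R3+R4) = 3.008 × 0.8516 = 2.562 V.

V_B ≈ 2.56 V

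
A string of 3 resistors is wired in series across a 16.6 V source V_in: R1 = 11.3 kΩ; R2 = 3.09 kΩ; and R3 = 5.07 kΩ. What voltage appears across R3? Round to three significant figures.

Total series resistance ΣR = 11.3 + 3.09 + 5.07 = 19.46 kΩ.
V = V_in · R/ΣR = 16.6 × 0.2605 = 4.325 V.

V ≈ 4.32 V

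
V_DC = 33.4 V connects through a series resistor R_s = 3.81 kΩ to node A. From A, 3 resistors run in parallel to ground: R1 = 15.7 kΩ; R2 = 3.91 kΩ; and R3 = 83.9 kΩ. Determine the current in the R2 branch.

I ≈ 3.78 mA

Parallel bank: R_p = 1/(1/15.7 + 1/3.91 + 1/83.9) = 3.018 kΩ.
V_A by voltage divider: V_A = 33.4 × 3.018/(3.81 + 3.018) = 14.76 V.
I(R2) = V_A / R2 = 14.76/3.91 = 3.776 mA.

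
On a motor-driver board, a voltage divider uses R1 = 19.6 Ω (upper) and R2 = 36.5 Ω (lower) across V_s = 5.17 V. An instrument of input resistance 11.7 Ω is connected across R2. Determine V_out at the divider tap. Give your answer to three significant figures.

The load sits in parallel with R2, giving an effective lower resistance R2' = R2·R_L/(R2+R_L) = 8.860 Ω.
Then V_out = V_s · R2'/(R1 + R2') = 5.17 × 8.860/28.46 = 1.609 V.

V_out ≈ 1.61 V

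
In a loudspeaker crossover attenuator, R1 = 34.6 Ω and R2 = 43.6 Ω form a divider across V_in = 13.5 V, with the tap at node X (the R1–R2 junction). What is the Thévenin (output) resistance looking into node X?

Looking into X with the source shorted: R_th = R1·R2/(R1+R2) = 34.60 × 43.6/78.20 = 19.29 Ω.

R_th ≈ 19.3 Ω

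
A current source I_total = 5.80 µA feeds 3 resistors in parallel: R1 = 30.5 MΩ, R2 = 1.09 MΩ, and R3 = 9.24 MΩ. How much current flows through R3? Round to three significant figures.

Total conductance ΣG = 1/30.5 + 1/1.09 + 1/9.24 = 1.058 (units of 1/MΩ).
By the current-divider rule, I = I_total · G_k/ΣG = 5.80 × 0.1022 = 0.5930 µA.

I ≈ 0.593 µA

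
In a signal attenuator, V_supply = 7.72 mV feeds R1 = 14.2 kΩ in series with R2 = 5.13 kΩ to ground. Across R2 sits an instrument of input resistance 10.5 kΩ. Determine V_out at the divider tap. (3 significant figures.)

The load sits in parallel with R2, giving an effective lower resistance R2' = R2·R_L/(R2+R_L) = 3.446 kΩ.
Then V_out = V_supply · R2'/(R1 + R2') = 7.72 × 3.446/17.65 = 1.508 mV.
(Unloaded it would be 2.05 mV; the load pulls it down.)

V_out ≈ 1.51 mV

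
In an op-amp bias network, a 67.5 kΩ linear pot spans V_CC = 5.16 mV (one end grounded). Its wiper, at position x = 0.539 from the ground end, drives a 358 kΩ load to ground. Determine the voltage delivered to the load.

V_out ≈ 2.66 mV

Split the track: R_lower = x·R_p = 36.38 kΩ, R_upper = (1−x)·R_p = 31.12 kΩ.
(x·R_p) ‖ R_L = 33.03 kΩ.
V_out = 5.16 × 33.03/(31.12 + 33.03) = 2.657 mV.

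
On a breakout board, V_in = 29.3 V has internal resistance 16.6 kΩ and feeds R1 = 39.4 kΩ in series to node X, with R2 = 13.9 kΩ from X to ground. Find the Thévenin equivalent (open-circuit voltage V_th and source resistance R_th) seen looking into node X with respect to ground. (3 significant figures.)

R1' = 16.6 + 39.4 = 56.00 kΩ (source resistance + R1).
V_th is the unloaded tap voltage: V_in · R2/(R1'+R2) = 29.3 × 0.1989 = 5.826 V.
With V_in suppressed (replaced by a short), R_th = R1' ‖ R2 = (56.00 × 13.9)/(56.00 + 13.9) = 11.14 kΩ.

V_th ≈ 5.83 V, R_th ≈ 11.1 kΩ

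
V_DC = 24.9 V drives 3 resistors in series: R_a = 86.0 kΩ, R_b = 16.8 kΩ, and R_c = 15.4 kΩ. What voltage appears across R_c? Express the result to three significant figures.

V ≈ 3.24 V

Series total: ΣR = 86.0 + 16.8 + 15.4 = 118.2 kΩ.
V = V_DC · R/ΣR = 24.9 × 0.1303 = 3.244 V.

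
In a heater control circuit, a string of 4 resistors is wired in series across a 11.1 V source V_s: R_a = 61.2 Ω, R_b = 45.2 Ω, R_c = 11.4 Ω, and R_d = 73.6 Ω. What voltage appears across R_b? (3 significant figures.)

Series total: ΣR = 61.2 + 45.2 + 11.4 + 73.6 = 191.4 Ω.
By the voltage-divider rule, V = 11.1 × 45.20/191.4 = 2.621 V.

V ≈ 2.62 V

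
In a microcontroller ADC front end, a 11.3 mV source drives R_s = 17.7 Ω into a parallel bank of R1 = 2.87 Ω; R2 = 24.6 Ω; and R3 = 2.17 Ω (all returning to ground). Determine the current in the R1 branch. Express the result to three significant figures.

I ≈ 0.245 mA

Equivalent of the parallel group: R_p = 1.177 Ω.
V_A by voltage divider: V_A = 11.3 × 1.177/(17.7 + 1.177) = 0.7043 mV.
Branch current I = V_A/R1 = 0.7043/2.87 = 0.2454 mA.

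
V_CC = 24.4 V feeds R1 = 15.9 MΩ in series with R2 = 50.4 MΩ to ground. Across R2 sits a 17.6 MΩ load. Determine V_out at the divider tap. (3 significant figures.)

V_out ≈ 11.0 V

R2 ‖ R_L = (50.4 × 17.6)/(50.4 + 17.6) = 13.04 MΩ.
Now apply the divider: V_out = 24.4 × 0.4507 = 11.00 V.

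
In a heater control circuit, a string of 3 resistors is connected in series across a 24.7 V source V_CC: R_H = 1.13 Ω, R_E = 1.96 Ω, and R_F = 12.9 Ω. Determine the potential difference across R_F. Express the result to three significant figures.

V ≈ 19.9 V

Total series resistance ΣR = 1.13 + 1.96 + 12.9 = 15.99 Ω.
V = V_CC · R/ΣR = 24.7 × 0.8068 = 19.93 V.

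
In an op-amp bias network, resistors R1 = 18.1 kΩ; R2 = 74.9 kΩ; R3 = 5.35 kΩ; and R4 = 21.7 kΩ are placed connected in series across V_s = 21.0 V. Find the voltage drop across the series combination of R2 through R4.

ΣR = 18.1 + 74.9 + 5.35 + 21.7 = 120.1 kΩ.
R_{R2..R4} = 74.9 + 5.35 + 21.7 = 102.0 kΩ.
By the voltage-divider rule, V = 21.0 × 102.0/120.1 = 17.83 V.

V ≈ 17.8 V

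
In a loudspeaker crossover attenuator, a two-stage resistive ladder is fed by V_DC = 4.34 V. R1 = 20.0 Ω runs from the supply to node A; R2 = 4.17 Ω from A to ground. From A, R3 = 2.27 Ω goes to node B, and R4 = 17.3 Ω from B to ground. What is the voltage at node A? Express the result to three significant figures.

Looking into the second stage from A: R3 + R4 = 19.57 Ω appears in parallel with R2.
Effective lower resistance at A: R2 ‖ 19.57 = 3.438 Ω.
So V_A = 4.34 × 0.1467 = 0.6365 V.

V_A ≈ 0.637 V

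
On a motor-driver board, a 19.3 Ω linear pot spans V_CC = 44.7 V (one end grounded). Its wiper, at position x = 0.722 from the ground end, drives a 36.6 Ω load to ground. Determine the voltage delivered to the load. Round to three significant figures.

V_out ≈ 29.2 V

The pot divides into 5.365 Ω above the wiper and 13.93 Ω below.
Lower segment in parallel with the load: 13.93 ‖ 36.6 = 10.09 Ω.
Loaded-divider output: V_out = 44.7 × 0.6529 = 29.18 V.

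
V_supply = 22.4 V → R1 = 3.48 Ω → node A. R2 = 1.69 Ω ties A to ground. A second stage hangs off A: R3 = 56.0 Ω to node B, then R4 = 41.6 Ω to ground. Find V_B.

V_B ≈ 3.08 V

Looking into the second stage from A: R3 + R4 = 97.60 Ω appears in parallel with R2.
R2 ‖ (R3+R4) = 1.661 Ω.
First divider: V_A = V_supply · 1.661/(3.48 + 1.661) = 7.238 V.
Then the unloaded second divider: V_B = V_A × R4/(R3+R4) = 7.238 × 0.4262 = 3.085 V.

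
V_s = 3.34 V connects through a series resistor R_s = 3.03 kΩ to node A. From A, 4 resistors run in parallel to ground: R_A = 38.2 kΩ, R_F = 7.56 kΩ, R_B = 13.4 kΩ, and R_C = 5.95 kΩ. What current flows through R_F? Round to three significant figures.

I ≈ 0.199 mA

Equivalent of the parallel group: R_p = 2.493 kΩ.
Node voltage V_A = V_s · R_p/(R_s + R_p) = 3.34 × 0.4514 = 1.508 V.
Branch current I = V_A/R_F = 1.508/7.56 = 0.1994 mA.
(Check via current divider: I_total = 0.6048 mA; share G_k/ΣG = 0.3297 → same result.)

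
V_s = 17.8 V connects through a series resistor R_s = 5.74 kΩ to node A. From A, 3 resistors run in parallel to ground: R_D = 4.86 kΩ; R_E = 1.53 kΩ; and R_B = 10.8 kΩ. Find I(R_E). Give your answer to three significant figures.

Combine the parallel branches: R_p = (1/4.86 + 1/1.53 + 1/10.8)⁻¹ = 1.050 kΩ.
V_A by voltage divider: V_A = 17.8 × 1.050/(5.74 + 1.050) = 2.754 V.
Branch current I = V_A/R_E = 2.754/1.53 = 1.800 mA.

I ≈ 1.80 mA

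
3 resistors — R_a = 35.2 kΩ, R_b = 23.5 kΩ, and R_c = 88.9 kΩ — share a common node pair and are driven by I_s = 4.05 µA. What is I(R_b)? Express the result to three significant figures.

I ≈ 2.10 µA

Conductances: ΣG = 1/35.2 + 1/23.5 + 1/88.9 = 0.08221 (1/kΩ).
By the current-divider rule, I = I_s · G_k/ΣG = 4.05 × 0.5176 = 2.096 µA.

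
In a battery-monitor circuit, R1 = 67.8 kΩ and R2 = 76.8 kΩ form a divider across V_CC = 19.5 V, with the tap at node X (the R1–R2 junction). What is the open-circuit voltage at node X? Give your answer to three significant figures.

V_th is the unloaded tap voltage: V_CC · R2/(R1+R2) = 19.5 × 0.5311 = 10.36 V.

V_th ≈ 10.4 V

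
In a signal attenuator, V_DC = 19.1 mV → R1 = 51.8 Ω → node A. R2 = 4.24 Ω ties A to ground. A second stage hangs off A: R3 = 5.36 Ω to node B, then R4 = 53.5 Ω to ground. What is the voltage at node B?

V_B ≈ 1.23 mV

Looking into the second stage from A: R3 + R4 = 58.86 Ω appears in parallel with R2.
Effective lower resistance at A: R2 ‖ 58.86 = 3.955 Ω.
So V_A = 19.1 × 0.07094 = 1.355 mV.
Stage 2 is unloaded, so V_B = V_A · R4/(R3+R4) = 1.355 × 53.5/58.86 = 1.232 mV.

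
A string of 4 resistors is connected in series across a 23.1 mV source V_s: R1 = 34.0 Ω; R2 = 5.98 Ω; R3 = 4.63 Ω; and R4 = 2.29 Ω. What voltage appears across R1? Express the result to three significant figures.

V ≈ 16.7 mV

Total series resistance ΣR = 34.0 + 5.98 + 4.63 + 2.29 = 46.90 Ω.
V = V_s · R/ΣR = 23.1 × 0.7249 = 16.75 mV.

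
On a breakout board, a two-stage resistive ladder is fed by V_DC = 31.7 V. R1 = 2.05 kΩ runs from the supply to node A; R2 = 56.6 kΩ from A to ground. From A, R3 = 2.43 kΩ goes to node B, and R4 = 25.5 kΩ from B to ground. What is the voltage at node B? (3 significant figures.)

Looking into the second stage from A: R3 + R4 = 27.93 kΩ appears in parallel with R2.
Effective lower resistance at A: R2 ‖ 27.93 = 18.70 kΩ.
So V_A = 31.7 × 0.9012 = 28.57 V.
Then the unloaded second divider: V_B = V_A × R4/(R3+R4) = 28.57 × 0.9130 = 26.08 V.

V_B ≈ 26.1 V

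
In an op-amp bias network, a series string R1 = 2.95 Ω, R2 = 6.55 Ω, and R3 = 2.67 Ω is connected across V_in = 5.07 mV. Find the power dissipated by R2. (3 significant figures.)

P ≈ 1.14 µW

Series current I = V_in/ΣR = 5.07/12.17 = 0.4166 mA.
P(R2) = I²·R2 = (0.4166)² × 6.55 = 1.137 µW.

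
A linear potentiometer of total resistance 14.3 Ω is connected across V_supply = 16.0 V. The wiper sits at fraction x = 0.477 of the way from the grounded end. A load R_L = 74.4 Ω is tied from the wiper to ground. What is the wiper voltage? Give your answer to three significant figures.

Split the track: R_lower = x·R_p = 6.821 Ω, R_upper = (1−x)·R_p = 7.479 Ω.
Lower segment in parallel with the load: 6.821 ‖ 74.4 = 6.248 Ω.
Loaded-divider output: V_out = 16.0 × 0.4552 = 7.283 V.

V_out ≈ 7.28 V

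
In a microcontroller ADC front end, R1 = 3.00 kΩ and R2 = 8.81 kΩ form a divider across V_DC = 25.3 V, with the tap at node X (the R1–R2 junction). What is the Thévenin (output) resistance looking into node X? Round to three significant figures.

Looking into X with the source shorted: R_th = R1·R2/(R1+R2) = 3.000 × 8.81/11.81 = 2.238 kΩ.

R_th ≈ 2.24 kΩ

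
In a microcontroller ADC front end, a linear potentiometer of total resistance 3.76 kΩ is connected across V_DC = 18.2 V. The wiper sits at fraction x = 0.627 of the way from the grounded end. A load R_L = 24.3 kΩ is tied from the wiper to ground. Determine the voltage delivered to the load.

V_out ≈ 11.0 V

The pot divides into 1.402 kΩ above the wiper and 2.358 kΩ below.
Lower segment in parallel with the load: 2.358 ‖ 24.3 = 2.149 kΩ.
Then V_out = V_DC · 2.149/(1.402 + 2.149) = 11.01 V.
(Unloaded: V_out = x·V_DC = 11.4 V.)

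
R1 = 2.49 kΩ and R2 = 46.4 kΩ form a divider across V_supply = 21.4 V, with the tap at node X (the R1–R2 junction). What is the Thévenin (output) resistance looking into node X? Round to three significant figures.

Zeroing V_supply shorts the top of R1 to ground, so R_th = R1 ‖ R2 = 2.363 kΩ.

R_th ≈ 2.36 kΩ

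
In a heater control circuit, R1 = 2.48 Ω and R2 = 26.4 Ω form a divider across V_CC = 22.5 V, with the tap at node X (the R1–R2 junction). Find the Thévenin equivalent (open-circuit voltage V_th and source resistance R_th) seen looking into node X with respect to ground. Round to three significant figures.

Open-circuit (no load on X): V_th = V_CC · R2/(R1 + R2) = 22.5 × 26.4/(2.480 + 26.4) = 20.57 V.
Looking into X with the source shorted: R_th = R1·R2/(R1+R2) = 2.480 × 26.4/28.88 = 2.267 Ω.

V_th ≈ 20.6 V, R_th ≈ 2.27 Ω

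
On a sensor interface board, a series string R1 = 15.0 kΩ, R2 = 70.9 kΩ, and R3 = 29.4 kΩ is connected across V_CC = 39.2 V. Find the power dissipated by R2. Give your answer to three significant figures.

The common current is I = 39.2/115.3 = 0.3400 mA.
P(R2) = I²·R2 = (0.3400)² × 70.9 = 8.195 mW.

P ≈ 8.20 mW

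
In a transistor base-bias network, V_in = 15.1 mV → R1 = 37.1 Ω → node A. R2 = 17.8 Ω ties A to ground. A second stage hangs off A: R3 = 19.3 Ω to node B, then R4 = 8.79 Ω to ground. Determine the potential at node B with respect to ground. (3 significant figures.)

V_B ≈ 1.07 mV

Node A sees R2 in parallel with the series input of stage 2, R3 + R4 = 28.09 Ω.
R2 ‖ (R3+R4) = 10.90 Ω.
First divider: V_A = V_in · 10.90/(37.1 + 10.90) = 3.428 mV.
Then the unloaded second divider: V_B = V_A × R4/(R3+R4) = 3.428 × 0.3129 = 1.073 mV.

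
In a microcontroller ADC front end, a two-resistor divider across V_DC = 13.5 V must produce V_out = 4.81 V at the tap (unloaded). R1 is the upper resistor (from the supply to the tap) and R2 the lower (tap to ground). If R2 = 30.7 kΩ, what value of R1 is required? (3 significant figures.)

The divider ratio is R2/(R1+R2) = 4.81/13.5 = 0.3563.
R1 = R2·(1/k − 1) = 30.7 × 1.807 = 55.46 kΩ.

R1 ≈ 55.5 kΩ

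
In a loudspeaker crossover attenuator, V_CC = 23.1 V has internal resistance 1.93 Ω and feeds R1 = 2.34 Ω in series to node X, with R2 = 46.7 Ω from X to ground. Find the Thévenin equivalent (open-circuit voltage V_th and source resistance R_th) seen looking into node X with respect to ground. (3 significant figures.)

V_th ≈ 21.2 V, R_th ≈ 3.91 Ω

R1' = 1.93 + 2.34 = 4.270 Ω (source resistance + R1).
V_th is the unloaded tap voltage: V_CC · R2/(R1'+R2) = 23.1 × 0.9162 = 21.16 V.
Looking into X with the source shorted: R_th = R1'·R2/(R1'+R2) = 4.270 × 46.7/50.97 = 3.912 Ω.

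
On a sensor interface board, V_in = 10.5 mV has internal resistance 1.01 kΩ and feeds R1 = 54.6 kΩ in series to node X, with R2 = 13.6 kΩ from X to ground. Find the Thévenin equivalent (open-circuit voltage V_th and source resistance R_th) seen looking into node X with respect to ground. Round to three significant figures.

V_th ≈ 2.06 mV, R_th ≈ 10.9 kΩ

R1' = 1.01 + 54.6 = 55.61 kΩ (source resistance + R1).
Open-circuit (no load on X): V_th = V_in · R2/(R1' + R2) = 10.5 × 13.6/(55.61 + 13.6) = 2.063 mV.
Zeroing V_in shorts the top of R1' to ground, so R_th = R1' ‖ R2 = 10.93 kΩ.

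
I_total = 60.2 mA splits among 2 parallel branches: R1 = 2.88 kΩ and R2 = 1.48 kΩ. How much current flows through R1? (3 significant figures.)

I ≈ 20.4 mA

Two-branch current divider: I_k = I_total · R_other/(R_1 + R_2).
I(R1) = 60.2 × 1.48/(2.88 + 1.48) = 60.2 × 0.3394 = 20.43 mA.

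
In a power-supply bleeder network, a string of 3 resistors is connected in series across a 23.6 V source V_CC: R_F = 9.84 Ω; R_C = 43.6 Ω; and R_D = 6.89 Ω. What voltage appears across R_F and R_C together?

Series total: ΣR = 9.84 + 43.6 + 6.89 = 60.33 Ω.
R_{R_F..R_C} = 9.84 + 43.6 = 53.44 Ω.
Voltage divider: V = V_CC · (53.44 / 60.33) = 23.6 × 0.8858 = 20.90 V.

V ≈ 20.9 V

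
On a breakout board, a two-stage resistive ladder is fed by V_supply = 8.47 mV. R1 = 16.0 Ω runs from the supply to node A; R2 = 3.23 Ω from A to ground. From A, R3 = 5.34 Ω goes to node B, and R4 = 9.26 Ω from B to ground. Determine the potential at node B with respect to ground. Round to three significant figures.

The second stage (R3 + R4 = 14.60 Ω) loads node A in parallel with R2.
Effective lower resistance at A: R2 ‖ 14.60 = 2.645 Ω.
First divider: V_A = V_supply · 2.645/(16.0 + 2.645) = 1.202 mV.
V_B = V_A × 0.6342 = 0.7621 mV.

V_B ≈ 0.762 mV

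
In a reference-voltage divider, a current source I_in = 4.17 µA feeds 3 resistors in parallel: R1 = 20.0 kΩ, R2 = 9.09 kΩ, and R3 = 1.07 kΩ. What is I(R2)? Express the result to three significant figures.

I ≈ 0.419 µA

ΣG = 1/20.0 + 1/9.09 + 1/1.07 = 1.095.
By the current-divider rule, I = I_in · G_k/ΣG = 4.17 × 0.1005 = 0.4191 µA.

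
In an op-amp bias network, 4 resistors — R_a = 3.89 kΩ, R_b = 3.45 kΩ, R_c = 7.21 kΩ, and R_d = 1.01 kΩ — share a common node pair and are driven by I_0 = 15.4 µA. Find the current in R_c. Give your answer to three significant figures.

I ≈ 1.27 µA

Total conductance ΣG = 1/3.89 + 1/3.45 + 1/7.21 + 1/1.01 = 1.676 (units of 1/kΩ).
By the current-divider rule, I = I_0 · G_k/ΣG = 15.4 × 0.08277 = 1.275 µA.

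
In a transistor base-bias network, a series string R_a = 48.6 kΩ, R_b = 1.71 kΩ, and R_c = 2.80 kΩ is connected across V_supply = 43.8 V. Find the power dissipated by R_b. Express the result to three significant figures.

The common current is I = 43.8/53.11 = 0.8247 mA.
P = I²R = 0.6801 × 1.71 = 1.163 mW.

P ≈ 1.16 mW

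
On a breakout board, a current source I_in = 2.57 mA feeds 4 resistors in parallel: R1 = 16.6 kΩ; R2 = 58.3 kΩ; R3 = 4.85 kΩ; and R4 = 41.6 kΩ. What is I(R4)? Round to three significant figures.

I ≈ 0.201 mA

Conductances: ΣG = 1/16.6 + 1/58.3 + 1/4.85 + 1/41.6 = 0.3076 (1/kΩ).
Current divider: I(R4) = I_in · G_k/ΣG = 2.57 × (0.02404/0.3076) = 2.57 × 0.07814 = 0.2008 mA.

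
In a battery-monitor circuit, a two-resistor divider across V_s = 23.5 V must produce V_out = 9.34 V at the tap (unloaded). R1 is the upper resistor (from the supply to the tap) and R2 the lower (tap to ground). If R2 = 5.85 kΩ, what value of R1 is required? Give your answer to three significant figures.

R1 ≈ 8.87 kΩ

Required fraction k = V_out/V_s = 0.3974.
R1 = R2·(1/k − 1) = 5.85 × 1.516 = 8.869 kΩ.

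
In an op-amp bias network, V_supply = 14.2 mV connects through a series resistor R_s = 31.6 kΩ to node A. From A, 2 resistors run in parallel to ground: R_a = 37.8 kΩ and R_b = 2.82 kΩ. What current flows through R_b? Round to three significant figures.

I ≈ 0.386 µA

Combine the parallel branches: R_p = (1/37.8 + 1/2.82)⁻¹ = 2.624 kΩ.
V_A by voltage divider: V_A = 14.2 × 2.624/(31.6 + 2.624) = 1.089 mV.
Branch current I = V_A/R_b = 1.089/2.82 = 0.3861 µA.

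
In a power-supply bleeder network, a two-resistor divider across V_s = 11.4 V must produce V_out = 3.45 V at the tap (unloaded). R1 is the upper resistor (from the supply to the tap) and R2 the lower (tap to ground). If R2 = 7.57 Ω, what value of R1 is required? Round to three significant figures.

R1 ≈ 17.4 Ω

The divider ratio is R2/(R1+R2) = 3.45/11.4 = 0.3026.
R1 = R2·(1/k − 1) = 7.57 × 2.304 = 17.44 Ω.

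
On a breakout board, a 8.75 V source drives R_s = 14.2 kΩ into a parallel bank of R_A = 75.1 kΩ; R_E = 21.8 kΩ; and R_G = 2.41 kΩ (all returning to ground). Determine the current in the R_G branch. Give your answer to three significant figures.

I ≈ 0.470 mA

Combine the parallel branches: R_p = (1/75.1 + 1/21.8 + 1/2.41)⁻¹ = 2.109 kΩ.
Node voltage V_A = V_in · R_p/(R_s + R_p) = 8.75 × 0.1293 = 1.132 V.
I(R_G) = V_A / R_G = 1.132/2.41 = 0.4695 mA.
(Equivalently: I_total = 0.5365 mA, then current-divider fraction G_k/ΣG = 0.8752.)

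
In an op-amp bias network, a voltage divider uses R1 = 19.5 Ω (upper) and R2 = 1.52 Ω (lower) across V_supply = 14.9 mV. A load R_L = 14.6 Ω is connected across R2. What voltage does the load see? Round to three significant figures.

First combine the lower leg with the load: R2 ‖ R_L = 1.377 Ω.
Voltage divider with the loaded lower leg: V_out = 14.9 × 1.377/(19.5 + 1.377) = 14.9 × 0.06594 = 0.9826 mV.

V_out ≈ 0.983 mV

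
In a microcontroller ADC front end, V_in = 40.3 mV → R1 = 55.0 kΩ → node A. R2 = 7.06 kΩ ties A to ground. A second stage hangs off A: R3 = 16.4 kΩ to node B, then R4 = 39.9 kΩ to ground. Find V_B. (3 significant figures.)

Node A sees R2 in parallel with the series input of stage 2, R3 + R4 = 56.30 kΩ.
Effective lower resistance at A: R2 ‖ 56.30 = 6.273 kΩ.
V_A = 40.3 × 6.273/(55.0 + 6.273) = 4.126 mV.
Then the unloaded second divider: V_B = V_A × R4/(R3+R4) = 4.126 × 0.7087 = 2.924 mV.

V_B ≈ 2.92 mV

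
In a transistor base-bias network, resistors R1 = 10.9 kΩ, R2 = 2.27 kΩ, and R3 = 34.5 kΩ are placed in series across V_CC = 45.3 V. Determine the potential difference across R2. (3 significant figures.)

Total series resistance ΣR = 10.9 + 2.27 + 34.5 = 47.67 kΩ.
V = V_CC · R/ΣR = 45.3 × 0.04762 = 2.157 V.

V ≈ 2.16 V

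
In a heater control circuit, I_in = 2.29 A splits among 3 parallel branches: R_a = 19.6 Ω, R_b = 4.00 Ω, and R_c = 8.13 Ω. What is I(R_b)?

I ≈ 1.35 A

Total conductance ΣG = 1/19.6 + 1/4.00 + 1/8.13 = 0.4240 (units of 1/Ω).
By the current-divider rule, I = I_in · G_k/ΣG = 2.29 × 0.5896 = 1.350 A.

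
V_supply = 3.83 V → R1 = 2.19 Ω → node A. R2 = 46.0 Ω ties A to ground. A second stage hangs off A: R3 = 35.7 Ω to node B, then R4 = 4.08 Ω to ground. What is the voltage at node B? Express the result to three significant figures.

The second stage (R3 + R4 = 39.78 Ω) loads node A in parallel with R2.
Effective lower resistance at A: R2 ‖ 39.78 = 21.33 Ω.
V_A = 3.83 × 21.33/(2.19 + 21.33) = 3.473 V.
Then the unloaded second divider: V_B = V_A × R4/(R3+R4) = 3.473 × 0.1026 = 0.3562 V.

V_B ≈ 0.356 V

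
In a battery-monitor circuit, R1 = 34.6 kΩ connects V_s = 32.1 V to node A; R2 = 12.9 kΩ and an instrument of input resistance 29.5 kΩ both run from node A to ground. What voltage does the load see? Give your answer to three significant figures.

The load sits in parallel with R2, giving an effective lower resistance R2' = R2·R_L/(R2+R_L) = 8.975 kΩ.
Voltage divider with the loaded lower leg: V_out = 32.1 × 8.975/(34.6 + 8.975) = 32.1 × 0.2060 = 6.612 V.

V_out ≈ 6.61 V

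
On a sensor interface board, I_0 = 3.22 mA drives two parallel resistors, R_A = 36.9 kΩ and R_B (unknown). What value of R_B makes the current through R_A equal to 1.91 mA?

R_B ≈ 53.8 kΩ

In a two-way split, I_A/I_0 = R_B/(R_A + R_B).
1.91/3.22 = R_B/(R_A + R_B) → R_B = R_A · (0.5932)/(1 − 0.5932) = 36.9 × 1.458 = 53.80 kΩ.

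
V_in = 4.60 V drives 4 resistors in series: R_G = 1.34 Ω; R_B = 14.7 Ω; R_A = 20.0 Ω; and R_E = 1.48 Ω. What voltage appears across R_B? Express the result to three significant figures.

Series total: ΣR = 1.34 + 14.7 + 20.0 + 1.48 = 37.52 Ω.
Voltage divider: V = V_in · (14.70 / 37.52) = 4.60 × 0.3918 = 1.802 V.

V ≈ 1.80 V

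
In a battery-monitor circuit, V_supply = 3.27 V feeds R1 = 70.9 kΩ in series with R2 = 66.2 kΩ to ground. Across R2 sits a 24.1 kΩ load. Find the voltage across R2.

The load sits in parallel with R2, giving an effective lower resistance R2' = R2·R_L/(R2+R_L) = 17.67 kΩ.
Voltage divider with the loaded lower leg: V_out = 3.27 × 17.67/(70.9 + 17.67) = 3.27 × 0.1995 = 0.6523 V.
(Unloaded it would be 1.58 V; the load pulls it down.)

V_out ≈ 0.652 V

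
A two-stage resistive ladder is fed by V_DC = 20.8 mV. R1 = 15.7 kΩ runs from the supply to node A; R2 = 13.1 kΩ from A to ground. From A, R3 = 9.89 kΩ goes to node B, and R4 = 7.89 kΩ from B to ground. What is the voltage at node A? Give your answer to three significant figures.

V_A ≈ 6.75 mV

Looking into the second stage from A: R3 + R4 = 17.78 kΩ appears in parallel with R2.
Effective lower resistance at A: R2 ‖ 17.78 = 7.543 kΩ.
First divider: V_A = V_DC · 7.543/(15.7 + 7.543) = 6.750 mV.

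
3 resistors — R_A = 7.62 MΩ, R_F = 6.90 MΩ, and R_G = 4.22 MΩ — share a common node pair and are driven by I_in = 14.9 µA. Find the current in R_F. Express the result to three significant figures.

Total conductance ΣG = 1/7.62 + 1/6.90 + 1/4.22 = 0.5131 (units of 1/MΩ).
Current divider: I(R_F) = I_in · G_k/ΣG = 14.9 × (0.1449/0.5131) = 14.9 × 0.2824 = 4.208 µA.

I ≈ 4.21 µA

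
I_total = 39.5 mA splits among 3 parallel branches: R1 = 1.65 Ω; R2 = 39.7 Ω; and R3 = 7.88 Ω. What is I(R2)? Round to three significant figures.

ΣG = 1/1.65 + 1/39.7 + 1/7.88 = 0.7582.
Current divider: I(R2) = I_total · G_k/ΣG = 39.5 × (0.02519/0.7582) = 39.5 × 0.03322 = 1.312 mA.

I ≈ 1.31 mA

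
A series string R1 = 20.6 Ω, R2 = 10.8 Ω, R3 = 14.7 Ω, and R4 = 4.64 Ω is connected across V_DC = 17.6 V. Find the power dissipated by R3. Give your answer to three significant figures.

Series current I = V_DC/ΣR = 17.6/50.74 = 0.3469 A.
V(R3) = I·R = 5.099 V; P = V·I = 5.099 × 0.3469 = 1.769 W.

P ≈ 1.77 W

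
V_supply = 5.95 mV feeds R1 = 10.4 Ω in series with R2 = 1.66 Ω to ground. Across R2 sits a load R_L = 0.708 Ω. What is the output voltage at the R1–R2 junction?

V_out ≈ 0.271 mV

The load sits in parallel with R2, giving an effective lower resistance R2' = R2·R_L/(R2+R_L) = 0.4963 Ω.
Voltage divider with the loaded lower leg: V_out = 5.95 × 0.4963/(10.4 + 0.4963) = 5.95 × 0.04555 = 0.2710 mV.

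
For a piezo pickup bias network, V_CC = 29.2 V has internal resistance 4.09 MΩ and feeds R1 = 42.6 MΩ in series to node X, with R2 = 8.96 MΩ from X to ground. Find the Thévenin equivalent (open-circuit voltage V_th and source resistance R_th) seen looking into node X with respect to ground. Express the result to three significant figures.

V_th ≈ 4.70 V, R_th ≈ 7.52 MΩ

R1' = 4.09 + 42.6 = 46.69 MΩ (source resistance + R1).
Open-circuit (no load on X): V_th = V_CC · R2/(R1' + R2) = 29.2 × 8.96/(46.69 + 8.96) = 4.701 V.
With V_CC suppressed (replaced by a short), R_th = R1' ‖ R2 = (46.69 × 8.96)/(46.69 + 8.96) = 7.517 MΩ.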